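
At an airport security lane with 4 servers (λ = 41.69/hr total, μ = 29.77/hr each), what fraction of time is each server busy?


ρ = λ/(cμ) = 41.69/(4·29.77) = 41.69/119.08 = 0.3501

Final: 0.3501


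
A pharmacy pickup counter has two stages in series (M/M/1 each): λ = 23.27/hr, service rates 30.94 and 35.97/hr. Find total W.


Each node sees arrival rate λ = 23.27/hr (tandem ⇒ throughput preserved).
W₁ = 1/(μ₁−λ) = 1/(30.94−23.27) = 0.13038 hr
W₂ = 1/(μ₂−λ) = 1/(35.97−23.27) = 0.07874 hr
W_total = W₁ + W₂ = 0.13038 + 0.07874 = 0.20912 hr

Final: 0.20912 hr


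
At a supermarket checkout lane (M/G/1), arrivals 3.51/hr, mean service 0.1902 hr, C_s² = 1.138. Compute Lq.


ρ = λ·E[S] = 3.51·0.1902 = 0.6676
Lq = ρ²(1+C_s²)/(2(1−ρ)) = 0.4457·(1+1.138)/(2·0.3324)
= 0.4457·2.1380/0.6648 = 1.43336

Final: 1.43336


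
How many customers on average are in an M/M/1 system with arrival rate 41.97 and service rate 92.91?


ρ = λ/μ = 41.97/92.91 = 0.4517
L = ρ/(1−ρ) = 0.4517/(1 − 0.4517) = 0.4517/0.5483 = 0.8239

Final: 0.8239


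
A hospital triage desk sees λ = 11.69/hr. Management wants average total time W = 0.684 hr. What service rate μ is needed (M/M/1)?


W = 1/(μ−λ) ⇒ μ − λ = 1/W = 1/0.684 = 1.4620
μ = λ + 1/W = 11.69 + 1.4620 = 13.1520 per hr

Final: 13.1520 /hr


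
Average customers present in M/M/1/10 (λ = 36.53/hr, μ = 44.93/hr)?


ρ = 36.53/44.93 = 0.8130
L = ρ[1 − (K+1)ρ^K + Kρ^(K+1)] / [(1−ρ)(1−ρ^(K+1))]
Numerator: 0.8130·(1 − 11·0.126221 + 10·0.102623) = 0.518557
Denominator: (0.1870)·(0.897377) = 0.167771
L = 0.518557/0.167771 = 3.0909

Final: 3.0909


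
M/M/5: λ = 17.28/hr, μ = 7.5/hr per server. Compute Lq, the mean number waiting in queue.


a = λ/μ = 2.3040; ρ = a/5 = 0.4608
P₀ = 0.098288
Lq = P₀·a^c·ρ / (c!·(1−ρ)²) = 0.098288·64.92506·0.4608/(120·0.29074)
= 0.08428

Final: 0.08428


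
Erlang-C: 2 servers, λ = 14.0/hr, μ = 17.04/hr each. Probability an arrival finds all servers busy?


a = λ/μ = 0.8216; ρ = a/2 = 0.4108
P₀ = 0.417637 (from M/M/c formula)
C(c,a) = [a^c/(c!(1−ρ))]·P₀ = [0.67502/(2·0.5892)]·0.417637
= 0.57283·0.417637 = 0.239234

Final: 0.239234


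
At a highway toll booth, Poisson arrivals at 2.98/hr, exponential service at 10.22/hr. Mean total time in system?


W = 1/(μ−λ) = 1/(10.22 − 2.98) = 1/7.24 = 0.1381 hr

Final: 0.1381 hr


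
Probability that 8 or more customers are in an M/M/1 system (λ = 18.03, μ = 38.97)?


ρ = 18.03/38.97 = 0.4627
P(N ≥ n) = ρ^n = 0.4627^8 = 0.002100

Final: 0.002100


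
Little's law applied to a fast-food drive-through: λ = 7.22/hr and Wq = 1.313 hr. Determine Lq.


Lq = λWq = 7.22·1.313 = 9.4799

Final: 9.4799


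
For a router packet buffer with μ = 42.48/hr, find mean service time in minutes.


Mean service time = 1/μ = 1/42.48 hour = 0.02354 hour
In minutes: 0.02354 × 60 = 1.4124 min

Final: 1.4124 min


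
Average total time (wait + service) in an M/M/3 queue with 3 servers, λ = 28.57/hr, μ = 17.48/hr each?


a = 1.6344; ρ = 0.5448; P₀ = 0.179571
Lq = P₀·a^c·ρ/(c!(1−ρ)²) = 0.34360
Wq = Lq/λ = 0.34360/28.57 = 0.01203 hr
W = Wq + 1/μ = 0.01203 + 0.05721 = 0.06924 hr

Final: 0.06924 hr


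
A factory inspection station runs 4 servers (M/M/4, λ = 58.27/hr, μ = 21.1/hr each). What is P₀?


a = λ/μ = 58.27/21.1 = 2.7616; ρ = a/c = 0.6904
Σ_{k=0}^{3} a^k/k! (terms k=0..3) = 1.00000 + 2.76161 + 3.81325 + 3.51024 = 11.08510
Tail: a^4/(4!(1−ρ)) = 58.16346/(24·0.3096) = 7.82784
P₀ = 1/(11.08510 + 7.82784) = 1/18.91294 = 0.052874

Final: 0.052874


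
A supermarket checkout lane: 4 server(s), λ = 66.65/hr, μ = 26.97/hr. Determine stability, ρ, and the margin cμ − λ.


Total capacity cμ = 4·26.97 = 107.88/hr
ρ = λ/(cμ) = 66.65/107.88 = 0.6178
Stable ⇔ ρ < 1: YES
Spare capacity = cμ − λ = 107.88 − 66.65 = 41.23/hr

Final: ρ = 0.6178; stable; margin = 41.23/hr


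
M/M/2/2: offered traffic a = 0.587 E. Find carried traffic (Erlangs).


B(2,0.587) = 0.097929 (Erlang-B)
Carried load = a(1 − B) = 0.587·(1 − 0.097929) = 0.587·0.902071 = 0.5295 E

Final: 0.5295 Erlangs


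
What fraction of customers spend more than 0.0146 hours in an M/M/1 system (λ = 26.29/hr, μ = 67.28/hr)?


W ~ Exponential(μ−λ) for M/M/1.
μ − λ = 67.28 − 26.29 = 40.9900
P(W > t) = e^{−(μ−λ)t} = e^{−0.5985} = 0.549661

Final: 0.549661


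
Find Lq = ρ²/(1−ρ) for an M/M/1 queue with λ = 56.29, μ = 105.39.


ρ = 56.29/105.39 = 0.5341
Lq = ρ²/(1−ρ) = 0.2853/0.4659 = 0.6123

Final: 0.6123


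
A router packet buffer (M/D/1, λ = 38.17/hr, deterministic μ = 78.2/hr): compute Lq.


ρ = 38.17/78.2 = 0.4881
M/D/1: Lq = ρ²/(2(1−ρ)) = 0.2382/(2·0.5119) = 0.23271

Final: 0.23271


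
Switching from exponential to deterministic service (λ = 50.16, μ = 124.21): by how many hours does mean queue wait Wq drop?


ρ = 50.16/124.21 = 0.4038
Wq(M/M/1) = ρ/(μ−λ) = 0.4038/74.05 = 0.005454 hr
Wq(M/D/1) = ρ/(2(μ−λ)) = 0.002727 hr
Savings = 0.005454 − 0.002727 = 0.002727 hr

Final: 0.002727 hr


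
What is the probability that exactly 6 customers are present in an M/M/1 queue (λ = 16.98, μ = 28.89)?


ρ = 16.98/28.89 = 0.5877
P_n = (1−ρ)·ρ^n = (1 − 0.5877)·0.5877^6 = 0.4123·0.041223 = 0.016994

Final: 0.016994


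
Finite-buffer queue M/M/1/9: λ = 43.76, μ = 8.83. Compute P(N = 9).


ρ = λ/μ = 43.76/8.83 = 4.9558
P_K = (1−ρ)ρ^K/(1−ρ^(K+1)) = (-3.9558·1803223.205914)/(1 − 8936471.969514)
= -7133248.763600/-8936470.969514 = 0.798218

Final: 0.798218


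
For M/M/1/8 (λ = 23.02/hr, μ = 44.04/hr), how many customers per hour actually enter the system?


ρ = 0.5227; P_K = (1−ρ)ρ^8/(1−ρ^9) = 0.002668
λ_eff = λ(1 − P_K) = 23.02·(1 − 0.002668) = 23.02·0.997332 = 22.9586 /hr

Final: 22.9586 /hr


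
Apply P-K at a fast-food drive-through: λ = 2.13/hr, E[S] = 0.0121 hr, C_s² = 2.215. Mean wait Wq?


ρ = λ·E[S] = 2.13·0.0121 = 0.02577
E[S²] = E[S]²(1+C_s²) = 0.0121²·(1+2.215) = 0.0004707
Wq = λ·E[S²]/(2(1−ρ)) = 2.13·0.0004707/(2·0.9742) = 0.0005146 hr

Final: 0.0005146 hr


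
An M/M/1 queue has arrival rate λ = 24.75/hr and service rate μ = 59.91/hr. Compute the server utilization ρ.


ρ = λ/μ = 24.75/59.91 = 0.4131

Final: 0.4131


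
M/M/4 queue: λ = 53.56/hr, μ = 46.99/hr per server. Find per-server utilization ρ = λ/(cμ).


ρ = λ/(cμ) = 53.56/(4·46.99) = 53.56/187.96 = 0.2850

Final: 0.2850


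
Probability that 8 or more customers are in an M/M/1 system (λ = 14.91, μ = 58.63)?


ρ = 14.91/58.63 = 0.2543
P(N ≥ n) = ρ^n = 0.2543^8 = 0.00001749

Final: 0.00001749


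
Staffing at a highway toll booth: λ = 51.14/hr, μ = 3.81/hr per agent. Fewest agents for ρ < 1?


Stability requires cμ > λ ⇔ c > λ/μ.
λ/μ = 51.14/3.81 = 13.4226
Minimum integer c = ⌊13.4226⌋ + 1 = 14
Check: 14·3.81 = 53.34 > 51.14, while 13·3.81 = 49.53 ≤ 51.14

Final: 14 servers


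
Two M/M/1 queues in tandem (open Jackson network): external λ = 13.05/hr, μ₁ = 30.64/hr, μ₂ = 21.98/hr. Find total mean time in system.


Each node sees arrival rate λ = 13.05/hr (tandem ⇒ throughput preserved).
W₁ = 1/(μ₁−λ) = 1/(30.64−13.05) = 0.05685 hr
W₂ = 1/(μ₂−λ) = 1/(21.98−13.05) = 0.11198 hr
W_total = W₁ + W₂ = 0.05685 + 0.11198 = 0.16883 hr

Final: 0.16883 hr


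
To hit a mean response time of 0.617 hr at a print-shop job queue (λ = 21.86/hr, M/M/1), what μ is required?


W = 1/(μ−λ) ⇒ μ − λ = 1/W = 1/0.617 = 1.6207
μ = λ + 1/W = 21.86 + 1.6207 = 23.4807 per hr

Final: 23.4807 /hr


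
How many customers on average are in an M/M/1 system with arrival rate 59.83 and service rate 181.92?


ρ = λ/μ = 59.83/181.92 = 0.3289
L = ρ/(1−ρ) = 0.3289/(1 − 0.3289) = 0.3289/0.6711 = 0.4900

Final: 0.4900


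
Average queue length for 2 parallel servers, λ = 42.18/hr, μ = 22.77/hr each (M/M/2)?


a = λ/μ = 1.8524; ρ = a/2 = 0.9262
P₀ = 0.038304
Lq = P₀·a^c·ρ / (c!·(1−ρ)²) = 0.038304·3.43152·0.9262/(2·0.005444)
= 11.18198

Final: 11.18198


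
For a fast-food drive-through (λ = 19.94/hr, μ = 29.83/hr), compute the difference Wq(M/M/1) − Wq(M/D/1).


ρ = 19.94/29.83 = 0.6685
Wq(M/M/1) = ρ/(μ−λ) = 0.6685/9.89 = 0.06759 hr
Wq(M/D/1) = ρ/(2(μ−λ)) = 0.03379 hr
Savings = 0.06759 − 0.03379 = 0.03379 hr

Final: 0.03379 hr


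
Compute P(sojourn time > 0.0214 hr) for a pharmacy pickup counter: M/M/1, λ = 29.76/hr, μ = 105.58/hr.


W ~ Exponential(μ−λ) for M/M/1.
μ − λ = 105.58 − 29.76 = 75.8200
P(W > t) = e^{−(μ−λ)t} = e^{−1.6225} = 0.197395

Final: 0.197395


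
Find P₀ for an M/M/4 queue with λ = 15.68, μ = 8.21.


a = λ/μ = 15.68/8.21 = 1.9099; ρ = a/c = 0.4775
Σ_{k=0}^{3} a^k/k! (terms k=0..3) = 1.00000 + 1.90987 + 1.82379 + 1.16107 = 5.89473
Tail: a^4/(4!(1−ρ)) = 13.30490/(24·0.5225) = 1.06093
P₀ = 1/(5.89473 + 1.06093) = 1/6.95566 = 0.143768

Final: 0.143768


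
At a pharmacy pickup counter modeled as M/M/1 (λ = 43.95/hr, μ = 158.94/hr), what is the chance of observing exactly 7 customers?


ρ = 43.95/158.94 = 0.2765
P_n = (1−ρ)·ρ^n = (1 − 0.2765)·0.2765^7 = 0.7235·0.0001236 = 0.00008943

Final: 0.00008943


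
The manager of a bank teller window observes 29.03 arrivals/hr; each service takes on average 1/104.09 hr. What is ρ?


ρ = λ/μ = 29.03/104.09 = 0.2789

Final: 0.2789


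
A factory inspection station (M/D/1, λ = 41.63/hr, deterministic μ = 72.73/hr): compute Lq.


ρ = 41.63/72.73 = 0.5724
M/D/1: Lq = ρ²/(2(1−ρ)) = 0.3276/(2·0.4276) = 0.38310

Final: 0.38310


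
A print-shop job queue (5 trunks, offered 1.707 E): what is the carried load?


B(5,1.707) = 0.022090 (Erlang-B)
Carried load = a(1 − B) = 1.707·(1 − 0.022090) = 1.707·0.977910 = 1.6693 E

Final: 1.6693 Erlangs


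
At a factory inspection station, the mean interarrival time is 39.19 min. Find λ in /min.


λ = 1/(interarrival time) in consistent units.
1 minute = 1 min, so λ = 1/39.19 = 0.02552 per minute

Final: 0.02552 /min


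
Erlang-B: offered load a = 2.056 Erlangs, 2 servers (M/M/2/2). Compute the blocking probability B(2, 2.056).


B(c,a) = (a^c/c!) / Σ_{k=0}^{c} a^k/k!
a^2/2! = 2.113568
Σ terms (k=0..2): 1.00000 + 2.05600 + 2.11357 = 5.169568
B = 2.113568/5.169568 = 0.408848

Final: 0.408848


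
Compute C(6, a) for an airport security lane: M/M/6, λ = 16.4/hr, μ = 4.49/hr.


a = λ/μ = 3.6526; ρ = a/6 = 0.6088
P₀ = 0.024565 (from M/M/c formula)
C(c,a) = [a^c/(c!(1−ρ))]·P₀ = [2374.57036/(720·0.3912)]·0.024565
= 8.42965·0.024565 = 0.207075

Final: 0.207075


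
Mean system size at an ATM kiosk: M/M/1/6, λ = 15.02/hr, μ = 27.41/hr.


ρ = 15.02/27.41 = 0.5480
L = ρ[1 − (K+1)ρ^K + Kρ^(K+1)] / [(1−ρ)(1−ρ^(K+1))]
Numerator: 0.5480·(1 − 7·0.027075 + 6·0.014836) = 0.492901
Denominator: (0.4520)·(0.985164) = 0.445318
L = 0.492901/0.445318 = 1.1068

Final: 1.1068


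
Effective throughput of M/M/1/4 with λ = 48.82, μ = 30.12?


ρ = 1.6208; P_K = (1−ρ)ρ^4/(1−ρ^5) = 0.420641
λ_eff = λ(1 − P_K) = 48.82·(1 − 0.420641) = 48.82·0.579359 = 28.2843 /hr

Final: 28.2843 /hr


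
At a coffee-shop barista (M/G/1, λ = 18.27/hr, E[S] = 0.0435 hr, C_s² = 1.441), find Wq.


ρ = λ·E[S] = 18.27·0.0435 = 0.7947
E[S²] = E[S]²(1+C_s²) = 0.0435²·(1+1.441) = 0.004619
Wq = λ·E[S²]/(2(1−ρ)) = 18.27·0.004619/(2·0.2053) = 0.20557 hr

Final: 0.20557 hr


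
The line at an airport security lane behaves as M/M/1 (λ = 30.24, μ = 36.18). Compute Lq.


ρ = 30.24/36.18 = 0.8358
Lq = ρ²/(1−ρ) = 0.6986/0.1642 = 4.2551

Final: 4.2551


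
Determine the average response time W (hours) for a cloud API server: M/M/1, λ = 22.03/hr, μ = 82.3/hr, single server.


W = 1/(μ−λ) = 1/(82.3 − 22.03) = 1/60.27 = 0.01659 hr

Final: 0.01659 hr


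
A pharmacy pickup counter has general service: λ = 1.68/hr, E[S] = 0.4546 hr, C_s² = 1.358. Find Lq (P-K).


ρ = λ·E[S] = 1.68·0.4546 = 0.7637
Lq = ρ²(1+C_s²)/(2(1−ρ)) = 0.5833·(1+1.358)/(2·0.2363)
= 0.5833·2.3580/0.4725 = 2.91058

Final: 2.91058


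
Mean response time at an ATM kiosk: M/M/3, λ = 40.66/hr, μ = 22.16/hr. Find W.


a = 1.8348; ρ = 0.6116; P₀ = 0.139490
Lq = P₀·a^c·ρ/(c!(1−ρ)²) = 0.58228
Wq = Lq/λ = 0.58228/40.66 = 0.01432 hr
W = Wq + 1/μ = 0.01432 + 0.04513 = 0.05945 hr

Final: 0.05945 hr


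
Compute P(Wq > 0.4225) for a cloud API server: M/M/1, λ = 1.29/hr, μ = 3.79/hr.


ρ = 1.29/3.79 = 0.3404
P(Wq > t) = ρ·e^{−(μ−λ)t} = 0.3404·e^{−1.0562}
= 0.3404·0.347757 = 0.118366

Final: 0.118366


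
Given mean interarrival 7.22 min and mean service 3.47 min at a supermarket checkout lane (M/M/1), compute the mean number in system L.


λ = 60/7.22 = 8.3102 /hr
μ = 60/3.47 = 17.2911 /hr
ρ = λ/μ = 8.3102/17.2911 = 0.4806
L = ρ/(1−ρ) = 0.4806/0.5194 = 0.9253

Final: 0.9253


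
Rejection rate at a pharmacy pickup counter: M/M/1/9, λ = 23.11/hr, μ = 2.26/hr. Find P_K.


ρ = λ/μ = 23.11/2.26 = 10.2257
P_K = (1−ρ)ρ^K/(1−ρ^(K+1)) = (-9.2257·1222428754.416167)/(1 − 12500145360.423723)
= -11277716606.007557/-12500145359.423723 = 0.902207

Final: 0.902207


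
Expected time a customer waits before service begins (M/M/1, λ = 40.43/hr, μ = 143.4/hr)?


ρ = 40.43/143.4 = 0.2819
Wq = ρ/(μ−λ) = 0.2819/(143.4 − 40.43) = 0.2819/102.97 = 0.002738 hr

Final: 0.002738 hr


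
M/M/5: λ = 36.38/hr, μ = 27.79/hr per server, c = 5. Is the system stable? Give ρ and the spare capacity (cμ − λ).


Total capacity cμ = 5·27.79 = 138.95/hr
ρ = λ/(cμ) = 36.38/138.95 = 0.2618
Stable ⇔ ρ < 1: YES
Spare capacity = cμ − λ = 138.95 − 36.38 = 102.57/hr

Final: ρ = 0.2618; stable; margin = 102.57/hr


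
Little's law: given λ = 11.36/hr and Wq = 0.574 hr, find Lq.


Lq = λWq = 11.36·0.574 = 6.5206

Final: 6.5206


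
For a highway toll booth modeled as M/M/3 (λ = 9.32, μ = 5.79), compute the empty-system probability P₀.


a = λ/μ = 9.32/5.79 = 1.6097; ρ = a/c = 0.5366
Σ_{k=0}^{2} a^k/k! (terms k=0..2) = 1.00000 + 1.60967 + 1.29552 = 3.90519
Tail: a^3/(3!(1−ρ)) = 4.17073/(6·0.4634) = 1.49991
P₀ = 1/(3.90519 + 1.49991) = 1/5.40510 = 0.185010

Final: 0.185010


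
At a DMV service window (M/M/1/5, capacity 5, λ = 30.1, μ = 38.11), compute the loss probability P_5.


ρ = λ/μ = 30.1/38.11 = 0.7898
P_K = (1−ρ)ρ^K/(1−ρ^(K+1)) = (0.2102·0.307353)/(1 − 0.242753)
= 0.064600/0.757247 = 0.085309

Final: 0.085309


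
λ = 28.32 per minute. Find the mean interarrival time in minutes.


Mean interarrival time = 1/λ = 1/28.32 minute = 0.03531 minute
In minutes: 0.03531 × 1 = 0.03531 min

Final: 0.03531 min


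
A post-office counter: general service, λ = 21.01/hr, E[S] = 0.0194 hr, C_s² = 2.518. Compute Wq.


ρ = λ·E[S] = 21.01·0.0194 = 0.4076
E[S²] = E[S]²(1+C_s²) = 0.0194²·(1+2.518) = 0.001324
Wq = λ·E[S²]/(2(1−ρ)) = 21.01·0.001324/(2·0.5924) = 0.02348 hr

Final: 0.02348 hr


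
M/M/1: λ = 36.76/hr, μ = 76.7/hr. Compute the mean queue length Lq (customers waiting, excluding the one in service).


ρ = 36.76/76.7 = 0.4793
Lq = ρ²/(1−ρ) = 0.2297/0.5207 = 0.4411

Final: 0.4411


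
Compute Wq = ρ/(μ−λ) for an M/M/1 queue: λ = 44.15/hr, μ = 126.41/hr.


ρ = 44.15/126.41 = 0.3493
Wq = ρ/(μ−λ) = 0.3493/(126.41 − 44.15) = 0.3493/82.26 = 0.004246 hr

Final: 0.004246 hr


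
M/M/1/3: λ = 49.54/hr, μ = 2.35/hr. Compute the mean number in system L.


ρ = 49.54/2.35 = 21.0809
L = ρ[1 − (K+1)ρ^K + Kρ^(K+1)] / [(1−ρ)(1−ρ^(K+1))]
Numerator: 21.0809·(1 − 4·9368.378310 + 3·197493.387869) = 11700033.616671
Denominator: (-20.0809)·(-197492.387869) = 3965815.227045
L = 11700033.616671/3965815.227045 = 2.9502

Final: 2.9502


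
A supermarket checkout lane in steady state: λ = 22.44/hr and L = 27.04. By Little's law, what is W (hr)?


W = L/λ = 27.04/22.44 = 1.2050 hr

Final: 1.2050 hr


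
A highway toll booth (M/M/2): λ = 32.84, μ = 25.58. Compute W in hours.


a = 1.2838; ρ = 0.6419; P₀ = 0.218095
Lq = P₀·a^c·ρ/(c!(1−ρ)²) = 0.89971
Wq = Lq/λ = 0.89971/32.84 = 0.02740 hr
W = Wq + 1/μ = 0.02740 + 0.03909 = 0.06649 hr

Final: 0.06649 hr


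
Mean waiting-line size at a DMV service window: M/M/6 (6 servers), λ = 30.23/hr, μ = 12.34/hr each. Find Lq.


a = λ/μ = 2.4498; ρ = a/6 = 0.4083
P₀ = 0.085882
Lq = P₀·a^c·ρ / (c!·(1−ρ)²) = 0.085882·216.14138·0.4083/(720·0.35012)
= 0.03007

Final: 0.03007


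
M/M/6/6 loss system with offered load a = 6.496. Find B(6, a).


B(c,a) = (a^c/c!) / Σ_{k=0}^{c} a^k/k!
a^6/6! = 104.362290
Σ terms (k=0..6): 1.00000 + 6.49600 + 21.09901 + 45.68639 + 74.19469 + 96.39374 + 104.36229 = 349.232114
B = 104.362290/349.232114 = 0.298834

Final: 0.298834


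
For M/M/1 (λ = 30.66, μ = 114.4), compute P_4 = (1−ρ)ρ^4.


ρ = 30.66/114.4 = 0.2680
P_n = (1−ρ)·ρ^n = (1 − 0.2680)·0.2680^4 = 0.7320·0.005159 = 0.003777

Final: 0.003777


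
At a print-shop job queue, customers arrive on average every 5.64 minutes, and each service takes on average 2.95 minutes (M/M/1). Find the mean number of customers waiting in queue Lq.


λ = 60/5.64 = 10.6383 /hr
μ = 60/2.95 = 20.3390 /hr
ρ = λ/μ = 10.6383/20.3390 = 0.5230
Lq = ρ²/(1−ρ) = 0.2736/0.4770 = 0.5736

Final: 0.5736


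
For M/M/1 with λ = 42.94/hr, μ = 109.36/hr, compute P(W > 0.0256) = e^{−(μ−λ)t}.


W ~ Exponential(μ−λ) for M/M/1.
μ − λ = 109.36 − 42.94 = 66.4200
P(W > t) = e^{−(μ−λ)t} = e^{−1.7004} = 0.182619

Final: 0.182619


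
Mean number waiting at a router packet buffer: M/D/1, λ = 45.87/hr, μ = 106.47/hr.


ρ = 45.87/106.47 = 0.4308
M/D/1: Lq = ρ²/(2(1−ρ)) = 0.1856/(2·0.5692) = 0.16305

Final: 0.16305


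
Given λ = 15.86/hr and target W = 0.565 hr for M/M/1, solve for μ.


W = 1/(μ−λ) ⇒ μ − λ = 1/W = 1/0.565 = 1.7699
μ = λ + 1/W = 15.86 + 1.7699 = 17.6299 per hr

Final: 17.6299 /hr


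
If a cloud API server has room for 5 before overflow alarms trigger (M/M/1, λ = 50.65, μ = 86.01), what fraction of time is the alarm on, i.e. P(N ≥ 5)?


ρ = 50.65/86.01 = 0.5889
P(N ≥ n) = ρ^n = 0.5889^5 = 0.070819

Final: 0.070819


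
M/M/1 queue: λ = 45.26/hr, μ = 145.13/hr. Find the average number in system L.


ρ = λ/μ = 45.26/145.13 = 0.3119
L = ρ/(1−ρ) = 0.3119/(1 − 0.3119) = 0.3119/0.6881 = 0.4532

Final: 0.4532


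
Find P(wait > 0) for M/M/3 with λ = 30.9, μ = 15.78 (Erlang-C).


a = λ/μ = 1.9582; ρ = a/3 = 0.6527
P₀ = 0.117939 (from M/M/c formula)
C(c,a) = [a^c/(c!(1−ρ))]·P₀ = [7.50852/(6·0.3473)]·0.117939
= 3.60354·0.117939 = 0.424999

Final: 0.424999


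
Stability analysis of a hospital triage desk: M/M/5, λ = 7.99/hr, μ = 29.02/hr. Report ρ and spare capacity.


Total capacity cμ = 5·29.02 = 145.10/hr
ρ = λ/(cμ) = 7.99/145.10 = 0.05507
Stable ⇔ ρ < 1: YES
Spare capacity = cμ − λ = 145.10 − 7.99 = 137.11/hr

Final: ρ = 0.05507; stable; margin = 137.11/hr


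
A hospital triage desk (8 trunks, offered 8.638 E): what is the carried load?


B(8,8.638) = 0.270231 (Erlang-B)
Carried load = a(1 − B) = 8.638·(1 − 0.270231) = 8.638·0.729769 = 6.3037 E

Final: 6.3037 Erlangs


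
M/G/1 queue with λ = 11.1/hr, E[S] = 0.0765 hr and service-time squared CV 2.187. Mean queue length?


ρ = λ·E[S] = 11.1·0.0765 = 0.8491
Lq = ρ²(1+C_s²)/(2(1−ρ)) = 0.7211·(1+2.187)/(2·0.1509)
= 0.7211·3.1870/0.3017 = 7.61685

Final: 7.61685


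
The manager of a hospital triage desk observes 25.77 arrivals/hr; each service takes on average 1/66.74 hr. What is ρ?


ρ = λ/μ = 25.77/66.74 = 0.3861

Final: 0.3861


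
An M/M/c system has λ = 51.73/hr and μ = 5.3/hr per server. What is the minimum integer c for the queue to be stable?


Stability requires cμ > λ ⇔ c > λ/μ.
λ/μ = 51.73/5.3 = 9.7604
Minimum integer c = ⌊9.7604⌋ + 1 = 10
Check: 10·5.3 = 53.00 > 51.73, while 9·5.3 = 47.70 ≤ 51.73

Final: 10 servers


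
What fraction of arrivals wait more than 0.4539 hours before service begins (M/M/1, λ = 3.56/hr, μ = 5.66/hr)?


ρ = 3.56/5.66 = 0.6290
P(Wq > t) = ρ·e^{−(μ−λ)t} = 0.6290·e^{−0.9532}
= 0.6290·0.385509 = 0.242476

Final: 0.242476


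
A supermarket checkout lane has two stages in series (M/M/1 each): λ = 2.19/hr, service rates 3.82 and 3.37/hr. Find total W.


Each node sees arrival rate λ = 2.19/hr (tandem ⇒ throughput preserved).
W₁ = 1/(μ₁−λ) = 1/(3.82−2.19) = 0.61350 hr
W₂ = 1/(μ₂−λ) = 1/(3.37−2.19) = 0.84746 hr
W_total = W₁ + W₂ = 0.61350 + 0.84746 = 1.46095 hr

Final: 1.46095 hr


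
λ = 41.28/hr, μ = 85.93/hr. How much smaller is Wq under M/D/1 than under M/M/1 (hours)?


ρ = 41.28/85.93 = 0.4804
Wq(M/M/1) = ρ/(μ−λ) = 0.4804/44.65 = 0.01076 hr
Wq(M/D/1) = ρ/(2(μ−λ)) = 0.005380 hr
Savings = 0.01076 − 0.005380 = 0.005380 hr

Final: 0.005380 hr


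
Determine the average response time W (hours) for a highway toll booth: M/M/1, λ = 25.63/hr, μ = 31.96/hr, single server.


W = 1/(μ−λ) = 1/(31.96 − 25.63) = 1/6.33 = 0.1580 hr

Final: 0.1580 hr


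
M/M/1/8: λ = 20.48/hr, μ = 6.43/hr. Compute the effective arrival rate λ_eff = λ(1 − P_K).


ρ = 3.1851; P_K = (1−ρ)ρ^8/(1−ρ^9) = 0.686055
λ_eff = λ(1 − P_K) = 20.48·(1 − 0.686055) = 20.48·0.313945 = 6.4296 /hr

Final: 6.4296 /hr


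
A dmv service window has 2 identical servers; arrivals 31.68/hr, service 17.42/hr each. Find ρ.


ρ = λ/(cμ) = 31.68/(2·17.42) = 31.68/34.84 = 0.9093

Final: 0.9093


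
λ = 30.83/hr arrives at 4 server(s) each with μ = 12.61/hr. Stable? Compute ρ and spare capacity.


Total capacity cμ = 4·12.61 = 50.44/hr
ρ = λ/(cμ) = 30.83/50.44 = 0.6112
Stable ⇔ ρ < 1: YES
Spare capacity = cμ − λ = 50.44 − 30.83 = 19.61/hr

Final: ρ = 0.6112; stable; margin = 19.61/hr


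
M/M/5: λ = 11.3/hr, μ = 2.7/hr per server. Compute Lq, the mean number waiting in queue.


a = λ/μ = 4.1852; ρ = a/5 = 0.8370
P₀ = 0.009560
Lq = P₀·a^c·ρ / (c!·(1−ρ)²) = 0.009560·1284.02475·0.8370/(120·0.02656)
= 3.22410

Final: 3.22410


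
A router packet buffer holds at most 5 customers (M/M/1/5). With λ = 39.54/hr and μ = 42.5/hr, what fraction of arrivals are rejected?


ρ = λ/μ = 39.54/42.5 = 0.9304
P_K = (1−ρ)ρ^K/(1−ρ^(K+1)) = (0.06965·0.697009)/(1 − 0.648465)
= 0.048545/0.351535 = 0.138093

Final: 0.138093


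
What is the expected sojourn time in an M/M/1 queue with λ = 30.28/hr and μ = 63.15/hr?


W = 1/(μ−λ) = 1/(63.15 − 30.28) = 1/32.87 = 0.03042 hr

Final: 0.03042 hr


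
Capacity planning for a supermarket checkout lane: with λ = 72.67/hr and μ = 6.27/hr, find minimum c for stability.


Stability requires cμ > λ ⇔ c > λ/μ.
λ/μ = 72.67/6.27 = 11.5901
Minimum integer c = ⌊11.5901⌋ + 1 = 12
Check: 12·6.27 = 75.24 > 72.67, while 11·6.27 = 68.97 ≤ 72.67

Final: 12 servers


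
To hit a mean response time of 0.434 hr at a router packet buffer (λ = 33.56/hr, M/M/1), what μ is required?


W = 1/(μ−λ) ⇒ μ − λ = 1/W = 1/0.434 = 2.3041
μ = λ + 1/W = 33.56 + 2.3041 = 35.8641 per hr

Final: 35.8641 /hr


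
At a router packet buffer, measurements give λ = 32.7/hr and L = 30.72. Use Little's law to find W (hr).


W = L/λ = 30.72/32.7 = 0.9394 hr

Final: 0.9394 hr


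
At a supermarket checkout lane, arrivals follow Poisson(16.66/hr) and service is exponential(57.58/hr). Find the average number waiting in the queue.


ρ = 16.66/57.58 = 0.2893
Lq = ρ²/(1−ρ) = 0.08372/0.7107 = 0.1178

Final: 0.1178


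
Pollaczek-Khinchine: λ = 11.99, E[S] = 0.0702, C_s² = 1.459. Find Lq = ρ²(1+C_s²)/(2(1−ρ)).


ρ = λ·E[S] = 11.99·0.0702 = 0.8417
Lq = ρ²(1+C_s²)/(2(1−ρ)) = 0.7085·(1+1.459)/(2·0.1583)
= 0.7085·2.4590/0.3166 = 5.50243

Final: 5.50243


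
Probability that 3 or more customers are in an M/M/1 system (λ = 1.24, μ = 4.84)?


ρ = 1.24/4.84 = 0.2562
P(N ≥ n) = ρ^n = 0.2562^3 = 0.016816

Final: 0.016816


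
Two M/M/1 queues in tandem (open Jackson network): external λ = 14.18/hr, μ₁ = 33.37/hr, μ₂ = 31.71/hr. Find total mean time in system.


Each node sees arrival rate λ = 14.18/hr (tandem ⇒ throughput preserved).
W₁ = 1/(μ₁−λ) = 1/(33.37−14.18) = 0.05211 hr
W₂ = 1/(μ₂−λ) = 1/(31.71−14.18) = 0.05705 hr
W_total = W₁ + W₂ = 0.05211 + 0.05705 = 0.10916 hr

Final: 0.10916 hr


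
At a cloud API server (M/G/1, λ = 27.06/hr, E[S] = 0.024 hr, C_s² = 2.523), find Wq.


ρ = λ·E[S] = 27.06·0.024 = 0.6494
E[S²] = E[S]²(1+C_s²) = 0.024²·(1+2.523) = 0.002029
Wq = λ·E[S²]/(2(1−ρ)) = 27.06·0.002029/(2·0.3506) = 0.07832 hr

Final: 0.07832 hr


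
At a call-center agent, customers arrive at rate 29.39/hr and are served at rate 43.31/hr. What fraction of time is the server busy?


ρ = λ/μ = 29.39/43.31 = 0.6786

Final: 0.6786


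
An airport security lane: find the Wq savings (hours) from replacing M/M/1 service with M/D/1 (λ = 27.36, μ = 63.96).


ρ = 27.36/63.96 = 0.4278
Wq(M/M/1) = ρ/(μ−λ) = 0.4278/36.60 = 0.01169 hr
Wq(M/D/1) = ρ/(2(μ−λ)) = 0.005844 hr
Savings = 0.01169 − 0.005844 = 0.005844 hr

Final: 0.005844 hr


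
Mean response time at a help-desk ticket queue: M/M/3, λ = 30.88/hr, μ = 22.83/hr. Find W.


a = 1.3526; ρ = 0.4509; P₀ = 0.248852
Lq = P₀·a^c·ρ/(c!(1−ρ)²) = 0.15346
Wq = Lq/λ = 0.15346/30.88 = 0.004970 hr
W = Wq + 1/μ = 0.004970 + 0.04380 = 0.04877 hr

Final: 0.04877 hr


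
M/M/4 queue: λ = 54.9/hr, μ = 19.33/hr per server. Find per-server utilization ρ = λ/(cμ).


ρ = λ/(cμ) = 54.9/(4·19.33) = 54.9/77.32 = 0.7100

Final: 0.7100


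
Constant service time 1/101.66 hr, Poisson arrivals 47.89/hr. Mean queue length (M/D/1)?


ρ = 47.89/101.66 = 0.4711
M/D/1: Lq = ρ²/(2(1−ρ)) = 0.2219/(2·0.5289) = 0.20978

Final: 0.20978


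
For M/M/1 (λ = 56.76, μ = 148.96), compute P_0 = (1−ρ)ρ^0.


ρ = 56.76/148.96 = 0.3810
P_n = (1−ρ)·ρ^n = (1 − 0.3810)·0.3810^0 = 0.6190·1.000000 = 0.618958

Final: 0.618958


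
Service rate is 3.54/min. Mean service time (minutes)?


Mean service time = 1/μ = 1/3.54 minute = 0.28249 minute
In minutes: 0.28249 × 1 = 0.2825 min

Final: 0.2825 min


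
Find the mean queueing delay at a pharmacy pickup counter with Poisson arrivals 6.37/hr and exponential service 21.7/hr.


ρ = 6.37/21.7 = 0.2935
Wq = ρ/(μ−λ) = 0.2935/(21.7 − 6.37) = 0.2935/15.33 = 0.01915 hr

Final: 0.01915 hr


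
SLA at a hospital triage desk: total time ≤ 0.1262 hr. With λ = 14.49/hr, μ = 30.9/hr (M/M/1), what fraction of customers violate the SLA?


W ~ Exponential(μ−λ) for M/M/1.
μ − λ = 30.9 − 14.49 = 16.4100
P(W > t) = e^{−(μ−λ)t} = e^{−2.0709} = 0.126067

Final: 0.126067


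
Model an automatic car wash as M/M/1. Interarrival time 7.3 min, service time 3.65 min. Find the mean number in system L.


λ = 60/7.3 = 8.2192 /hr
μ = 60/3.65 = 16.4384 /hr
ρ = λ/μ = 8.2192/16.4384 = 0.5000
L = ρ/(1−ρ) = 0.5000/0.5000 = 1.0000

Final: 1.0000


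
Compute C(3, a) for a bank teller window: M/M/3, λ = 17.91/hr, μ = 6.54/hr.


a = λ/μ = 2.7385; ρ = a/3 = 0.9128
P₀ = 0.021385 (from M/M/c formula)
C(c,a) = [a^c/(c!(1−ρ))]·P₀ = [20.53778/(6·0.08716)]·0.021385
= 39.27400·0.021385 = 0.839864

Final: 0.839864


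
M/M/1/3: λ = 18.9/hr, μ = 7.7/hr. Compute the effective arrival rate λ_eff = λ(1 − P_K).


ρ = 2.4545; P_K = (1−ρ)ρ^3/(1−ρ^4) = 0.609381
λ_eff = λ(1 − P_K) = 18.9·(1 − 0.609381) = 18.9·0.390619 = 7.3827 /hr

Final: 7.3827 /hr


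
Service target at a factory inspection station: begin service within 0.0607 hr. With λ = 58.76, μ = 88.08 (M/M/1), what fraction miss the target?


ρ = 58.76/88.08 = 0.6671
P(Wq > t) = ρ·e^{−(μ−λ)t} = 0.6671·e^{−1.7797}
= 0.6671·0.168685 = 0.112533

Final: 0.112533


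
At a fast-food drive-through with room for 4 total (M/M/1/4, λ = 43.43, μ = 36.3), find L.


ρ = 43.43/36.3 = 1.1964
L = ρ[1 − (K+1)ρ^K + Kρ^(K+1)] / [(1−ρ)(1−ρ^(K+1))]
Numerator: 1.1964·(1 − 5·2.048957 + 4·2.451410) = 0.671020
Denominator: (-0.1964)·(-1.451410) = 0.285084
L = 0.671020/0.285084 = 2.3538

Final: 2.3538


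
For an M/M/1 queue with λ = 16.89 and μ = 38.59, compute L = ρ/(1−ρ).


ρ = λ/μ = 16.89/38.59 = 0.4377
L = ρ/(1−ρ) = 0.4377/(1 − 0.4377) = 0.4377/0.5623 = 0.7783

Final: 0.7783


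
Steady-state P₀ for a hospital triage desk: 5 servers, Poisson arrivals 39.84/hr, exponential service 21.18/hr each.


a = λ/μ = 39.84/21.18 = 1.8810; ρ = a/c = 0.3762
Σ_{k=0}^{4} a^k/k! (terms k=0..4) = 1.00000 + 1.88102 + 1.76912 + 1.10925 + 0.52163 = 6.28102
Tail: a^5/(5!(1−ρ)) = 23.54870/(120·0.6238) = 0.31459
P₀ = 1/(6.28102 + 0.31459) = 1/6.59560 = 0.151616

Final: 0.151616


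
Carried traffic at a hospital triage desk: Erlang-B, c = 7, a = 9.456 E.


B(7,9.456) = 0.383944 (Erlang-B)
Carried load = a(1 − B) = 9.456·(1 − 0.383944) = 9.456·0.616056 = 5.8254 E

Final: 5.8254 Erlangs


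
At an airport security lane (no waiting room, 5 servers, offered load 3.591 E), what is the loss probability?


B(c,a) = (a^c/c!) / Σ_{k=0}^{c} a^k/k!
a^5/5! = 4.976177
Σ terms (k=0..5): 1.00000 + 3.59100 + 6.44764 + 7.71783 + 6.92868 + 4.97618 = 30.661321
B = 4.976177/30.661321 = 0.162295

Final: 0.162295


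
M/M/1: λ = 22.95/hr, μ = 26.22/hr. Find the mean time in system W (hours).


W = 1/(μ−λ) = 1/(26.22 − 22.95) = 1/3.27 = 0.3058 hr

Final: 0.3058 hr


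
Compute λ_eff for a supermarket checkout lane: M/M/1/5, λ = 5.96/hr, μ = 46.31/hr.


ρ = 0.1287; P_K = (1−ρ)ρ^5/(1−ρ^6) = 0.00003076
λ_eff = λ(1 − P_K) = 5.96·(1 − 0.00003076) = 5.96·0.999969 = 5.9598 /hr

Final: 5.9598 /hr


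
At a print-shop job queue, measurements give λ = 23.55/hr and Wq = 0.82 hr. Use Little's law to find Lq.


Lq = λWq = 23.55·0.82 = 19.3110

Final: 19.3110


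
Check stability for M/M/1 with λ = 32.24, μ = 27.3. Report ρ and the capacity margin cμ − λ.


Total capacity cμ = 1·27.3 = 27.30/hr
ρ = λ/(cμ) = 32.24/27.30 = 1.1810
Stable ⇔ ρ < 1: NO
Spare capacity = cμ − λ = 27.30 − 32.24 = -4.94/hr

Final: ρ = 1.1810; unstable; margin = -4.94/hr


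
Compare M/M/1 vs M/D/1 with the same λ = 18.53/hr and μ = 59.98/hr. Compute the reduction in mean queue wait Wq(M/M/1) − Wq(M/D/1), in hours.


ρ = 18.53/59.98 = 0.3089
Wq(M/M/1) = ρ/(μ−λ) = 0.3089/41.45 = 0.007453 hr
Wq(M/D/1) = ρ/(2(μ−λ)) = 0.003727 hr
Savings = 0.007453 − 0.003727 = 0.003727 hr

Final: 0.003727 hr


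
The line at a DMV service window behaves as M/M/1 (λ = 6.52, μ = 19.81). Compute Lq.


ρ = 6.52/19.81 = 0.3291
Lq = ρ²/(1−ρ) = 0.1083/0.6709 = 0.1615

Final: 0.1615


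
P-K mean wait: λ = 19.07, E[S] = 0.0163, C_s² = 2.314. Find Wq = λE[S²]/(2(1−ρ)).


ρ = λ·E[S] = 19.07·0.0163 = 0.3108
E[S²] = E[S]²(1+C_s²) = 0.0163²·(1+2.314) = 0.0008805
Wq = λ·E[S²]/(2(1−ρ)) = 19.07·0.0008805/(2·0.6892) = 0.01218 hr

Final: 0.01218 hr


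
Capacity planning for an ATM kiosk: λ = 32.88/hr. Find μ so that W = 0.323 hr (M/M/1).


W = 1/(μ−λ) ⇒ μ − λ = 1/W = 1/0.323 = 3.0960
μ = λ + 1/W = 32.88 + 3.0960 = 35.9760 per hr

Final: 35.9760 /hr


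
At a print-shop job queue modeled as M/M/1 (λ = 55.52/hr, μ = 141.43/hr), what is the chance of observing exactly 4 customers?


ρ = 55.52/141.43 = 0.3926
P_n = (1−ρ)·ρ^n = (1 − 0.3926)·0.3926^4 = 0.6074·0.023748 = 0.014426

Final: 0.014426


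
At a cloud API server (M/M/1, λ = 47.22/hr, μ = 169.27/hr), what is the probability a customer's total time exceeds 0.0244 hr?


W ~ Exponential(μ−λ) for M/M/1.
μ − λ = 169.27 − 47.22 = 122.0500
P(W > t) = e^{−(μ−λ)t} = e^{−2.9780} = 0.050894

Final: 0.050894


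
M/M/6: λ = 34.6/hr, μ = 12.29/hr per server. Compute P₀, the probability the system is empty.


a = λ/μ = 34.6/12.29 = 2.8153; ρ = a/c = 0.4692
Σ_{k=0}^{5} a^k/k! (terms k=0..5) = 1.00000 + 2.81530 + 3.96295 + 3.71896 + 2.61749 + 1.47380 = 15.58850
Tail: a^6/(6!(1−ρ)) = 497.90363/(720·0.5308) = 1.30285
P₀ = 1/(15.58850 + 1.30285) = 1/16.89135 = 0.059202

Final: 0.059202


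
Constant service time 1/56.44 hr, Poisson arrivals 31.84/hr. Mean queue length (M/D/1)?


ρ = 31.84/56.44 = 0.5641
M/D/1: Lq = ρ²/(2(1−ρ)) = 0.3183/(2·0.4359) = 0.36509

Final: 0.36509


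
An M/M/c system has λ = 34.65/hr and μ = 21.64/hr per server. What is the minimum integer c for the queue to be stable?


Stability requires cμ > λ ⇔ c > λ/μ.
λ/μ = 34.65/21.64 = 1.6012
Minimum integer c = ⌊1.6012⌋ + 1 = 2
Check: 2·21.64 = 43.28 > 34.65, while 1·21.64 = 21.64 ≤ 34.65

Final: 2 servers


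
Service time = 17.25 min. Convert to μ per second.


μ = 1/(service time) in consistent units.
1 second = 0.0166667 min, so μ = 0.0166667/17.25 = 0.0009662 per second

Final: 0.0009662 /sec


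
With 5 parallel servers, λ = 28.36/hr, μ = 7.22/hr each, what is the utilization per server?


ρ = λ/(cμ) = 28.36/(5·7.22) = 28.36/36.10 = 0.7856

Final: 0.7856


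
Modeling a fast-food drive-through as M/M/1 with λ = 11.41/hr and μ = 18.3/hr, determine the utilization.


ρ = λ/μ = 11.41/18.3 = 0.6235

Final: 0.6235


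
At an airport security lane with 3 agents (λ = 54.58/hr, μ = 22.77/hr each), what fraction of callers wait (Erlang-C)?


a = λ/μ = 2.3970; ρ = a/3 = 0.7990
P₀ = 0.056529 (from M/M/c formula)
C(c,a) = [a^c/(c!(1−ρ))]·P₀ = [13.77246/(6·0.2010)]·0.056529
= 11.42021·0.056529 = 0.645572

Final: 0.645572


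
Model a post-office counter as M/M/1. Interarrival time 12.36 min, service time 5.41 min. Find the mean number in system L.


λ = 60/12.36 = 4.8544 /hr
μ = 60/5.41 = 11.0906 /hr
ρ = λ/μ = 4.8544/11.0906 = 0.4377
L = ρ/(1−ρ) = 0.4377/0.5623 = 0.7784

Final: 0.7784


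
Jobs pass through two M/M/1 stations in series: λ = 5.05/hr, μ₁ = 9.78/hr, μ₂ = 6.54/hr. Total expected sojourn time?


Each node sees arrival rate λ = 5.05/hr (tandem ⇒ throughput preserved).
W₁ = 1/(μ₁−λ) = 1/(9.78−5.05) = 0.21142 hr
W₂ = 1/(μ₂−λ) = 1/(6.54−5.05) = 0.67114 hr
W_total = W₁ + W₂ = 0.21142 + 0.67114 = 0.88256 hr

Final: 0.88256 hr


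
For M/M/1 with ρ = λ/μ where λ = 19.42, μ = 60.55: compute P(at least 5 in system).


ρ = 19.42/60.55 = 0.3207
P(N ≥ n) = ρ^n = 0.3207^5 = 0.003394

Final: 0.003394


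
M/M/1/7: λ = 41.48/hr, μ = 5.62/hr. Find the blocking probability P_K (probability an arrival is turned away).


ρ = λ/μ = 41.48/5.62 = 7.3808
P_K = (1−ρ)ρ^K/(1−ρ^(K+1)) = (-6.3808·1193210.386335)/(1 − 8806826.837220)
= -7613616.450885/-8806825.837220 = 0.864513

Final: 0.864513


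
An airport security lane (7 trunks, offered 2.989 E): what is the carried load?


B(7,2.989) = 0.021540 (Erlang-B)
Carried load = a(1 − B) = 2.989·(1 − 0.021540) = 2.989·0.978460 = 2.9246 E

Final: 2.9246 Erlangs


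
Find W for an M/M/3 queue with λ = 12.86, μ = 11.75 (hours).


a = 1.0945; ρ = 0.3648; P₀ = 0.329229
Lq = P₀·a^c·ρ/(c!(1−ρ)²) = 0.06505
Wq = Lq/λ = 0.06505/12.86 = 0.005058 hr
W = Wq + 1/μ = 0.005058 + 0.08511 = 0.09016 hr

Final: 0.09016 hr


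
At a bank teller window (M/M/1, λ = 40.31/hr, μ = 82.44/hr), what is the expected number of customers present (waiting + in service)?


ρ = λ/μ = 40.31/82.44 = 0.4890
L = ρ/(1−ρ) = 0.4890/(1 − 0.4890) = 0.4890/0.5110 = 0.9568

Final: 0.9568


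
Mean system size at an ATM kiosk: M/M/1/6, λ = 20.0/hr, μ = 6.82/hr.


ρ = 20.0/6.82 = 2.9326
L = ρ[1 − (K+1)ρ^K + Kρ^(K+1)] / [(1−ρ)(1−ρ^(K+1))]
Numerator: 2.9326·(1 − 7·636.024325 + 6·1865.173975) = 19765.025136
Denominator: (-1.9326)·(-1864.173975) = 3602.611875
L = 19765.025136/3602.611875 = 5.4863

Final: 5.4863


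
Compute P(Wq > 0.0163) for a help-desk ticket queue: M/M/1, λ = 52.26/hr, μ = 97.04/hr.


ρ = 52.26/97.04 = 0.5385
P(Wq > t) = ρ·e^{−(μ−λ)t} = 0.5385·e^{−0.7299}
= 0.5385·0.481950 = 0.259550

Final: 0.259550


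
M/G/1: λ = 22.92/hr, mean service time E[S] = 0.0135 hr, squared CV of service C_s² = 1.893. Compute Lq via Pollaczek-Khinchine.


ρ = λ·E[S] = 22.92·0.0135 = 0.3094
Lq = ρ²(1+C_s²)/(2(1−ρ)) = 0.09574·(1+1.893)/(2·0.6906)
= 0.09574·2.8930/1.3812 = 0.20054

Final: 0.20054


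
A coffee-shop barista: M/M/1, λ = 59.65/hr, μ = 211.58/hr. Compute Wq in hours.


ρ = 59.65/211.58 = 0.2819
Wq = ρ/(μ−λ) = 0.2819/(211.58 − 59.65) = 0.2819/151.93 = 0.001856 hr

Final: 0.001856 hr


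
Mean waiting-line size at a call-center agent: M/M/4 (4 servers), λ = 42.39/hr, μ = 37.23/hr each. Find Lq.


a = λ/μ = 1.1386; ρ = a/4 = 0.2846
P₀ = 0.319417
Lq = P₀·a^c·ρ / (c!·(1−ρ)²) = 0.319417·1.68067·0.2846/(24·0.51173)
= 0.01244

Final: 0.01244


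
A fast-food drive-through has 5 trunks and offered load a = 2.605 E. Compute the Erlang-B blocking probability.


B(c,a) = (a^c/c!) / Σ_{k=0}^{c} a^k/k!
a^5/5! = 0.999672
Σ terms (k=0..5): 1.00000 + 2.60500 + 3.39301 + 2.94627 + 1.91876 + 0.99967 = 12.862706
B = 0.999672/12.862706 = 0.077719

Final: 0.077719


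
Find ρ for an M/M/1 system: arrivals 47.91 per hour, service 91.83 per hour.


ρ = λ/μ = 47.91/91.83 = 0.5217

Final: 0.5217


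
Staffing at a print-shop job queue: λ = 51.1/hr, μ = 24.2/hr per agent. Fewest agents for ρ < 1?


Stability requires cμ > λ ⇔ c > λ/μ.
λ/μ = 51.1/24.2 = 2.1116
Minimum integer c = ⌊2.1116⌋ + 1 = 3
Check: 3·24.2 = 72.60 > 51.1, while 2·24.2 = 48.40 ≤ 51.1

Final: 3 servers


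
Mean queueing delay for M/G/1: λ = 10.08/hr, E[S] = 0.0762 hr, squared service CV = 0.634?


ρ = λ·E[S] = 10.08·0.0762 = 0.7681
E[S²] = E[S]²(1+C_s²) = 0.0762²·(1+0.634) = 0.009488
Wq = λ·E[S²]/(2(1−ρ)) = 10.08·0.009488/(2·0.2319) = 0.20620 hr

Final: 0.20620 hr


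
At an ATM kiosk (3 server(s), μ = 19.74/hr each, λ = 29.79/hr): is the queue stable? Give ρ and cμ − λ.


Total capacity cμ = 3·19.74 = 59.22/hr
ρ = λ/(cμ) = 29.79/59.22 = 0.5030
Stable ⇔ ρ < 1: YES
Spare capacity = cμ − λ = 59.22 − 29.79 = 29.43/hr

Final: ρ = 0.5030; stable; margin = 29.43/hr


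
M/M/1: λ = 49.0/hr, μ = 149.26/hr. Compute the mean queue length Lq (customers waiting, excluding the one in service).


ρ = 49.0/149.26 = 0.3283
Lq = ρ²/(1−ρ) = 0.1078/0.6717 = 0.1604

Final: 0.1604


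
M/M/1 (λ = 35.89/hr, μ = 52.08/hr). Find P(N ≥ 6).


ρ = 35.89/52.08 = 0.6891
P(N ≥ n) = ρ^n = 0.6891^6 = 0.107106

Final: 0.107106


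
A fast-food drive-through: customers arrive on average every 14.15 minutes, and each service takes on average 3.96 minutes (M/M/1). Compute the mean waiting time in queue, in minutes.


λ = 60/14.15 = 4.2403 /hr
μ = 60/3.96 = 15.1515 /hr
ρ = λ/μ = 4.2403/15.1515 = 0.2799
Wq = ρ/(μ−λ) = 0.2799/(15.1515−4.2403) = 0.02565 hr
In minutes: 0.02565·60 = 1.539 min

Final: 1.539 min


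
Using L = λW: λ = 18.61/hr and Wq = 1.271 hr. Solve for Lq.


Lq = λWq = 18.61·1.271 = 23.6533

Final: 23.6533
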